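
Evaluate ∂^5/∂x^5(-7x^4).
0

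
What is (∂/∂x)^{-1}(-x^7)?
- \frac{x^{8}}{8}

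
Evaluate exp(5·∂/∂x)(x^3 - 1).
x^{3} + 15 x^{2} + 75 x + 124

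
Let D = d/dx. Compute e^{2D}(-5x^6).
- 5 x^{6} - 60 x^{5} - 300 x^{4} - 800 x^{3} - 1200 x^{2} - 960 x - 320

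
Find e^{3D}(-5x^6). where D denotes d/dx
- 5 x^{6} - 90 x^{5} - 675 x^{4} - 2700 x^{3} - 6075 x^{2} - 7290 x - 3645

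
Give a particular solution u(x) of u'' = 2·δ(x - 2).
|x - 2|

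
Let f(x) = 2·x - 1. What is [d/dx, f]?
2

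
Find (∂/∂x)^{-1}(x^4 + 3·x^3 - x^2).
\frac{x^{5}}{5} + \frac{3 x^{4}}{4} - \frac{x^{3}}{3}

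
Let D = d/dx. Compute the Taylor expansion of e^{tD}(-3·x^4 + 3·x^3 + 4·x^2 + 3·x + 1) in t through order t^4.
- 3 t^{4} + t^{3} \left(3 - 12 x\right) + t^{2} \left(- 18 x^{2} + 9 x + 4\right) + t \left(- 12 x^{3} + 9 x^{2} + 8 x + 3\right) - 3 x^{4} + 3 x^{3} + 4 x^{2} + 3 x + 1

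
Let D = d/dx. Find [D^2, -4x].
-8D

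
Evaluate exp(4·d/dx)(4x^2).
4 x^{2} + 32 x + 64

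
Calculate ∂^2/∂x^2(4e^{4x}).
64 e^{4 x}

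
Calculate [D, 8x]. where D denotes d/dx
8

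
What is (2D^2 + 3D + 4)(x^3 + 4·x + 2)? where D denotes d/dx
4 x^{3} + 9 x^{2} + 28 x + 20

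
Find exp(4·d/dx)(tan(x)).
\tan{\left(x + 4 \right)}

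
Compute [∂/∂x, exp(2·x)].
2 e^{2 x}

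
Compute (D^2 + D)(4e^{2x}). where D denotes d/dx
24 e^{2 x}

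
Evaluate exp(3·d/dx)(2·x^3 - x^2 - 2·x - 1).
2 x^{3} + 17 x^{2} + 46 x + 38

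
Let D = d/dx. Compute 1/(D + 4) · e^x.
\frac{e^{x}}{5}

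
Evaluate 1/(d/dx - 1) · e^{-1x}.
- \frac{e^{- x}}{2}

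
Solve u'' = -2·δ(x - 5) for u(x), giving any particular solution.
-|x - 5|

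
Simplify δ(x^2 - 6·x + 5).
\frac{\delta(x - 5) + \delta(x - 1)}{4}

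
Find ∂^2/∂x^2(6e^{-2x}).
24 e^{- 2 x}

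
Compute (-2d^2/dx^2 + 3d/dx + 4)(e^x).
5 e^{x}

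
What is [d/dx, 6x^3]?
18 x^{2}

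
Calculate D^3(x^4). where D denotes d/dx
24 x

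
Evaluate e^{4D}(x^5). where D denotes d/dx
x^{5} + 20 x^{4} + 160 x^{3} + 640 x^{2} + 1280 x + 1024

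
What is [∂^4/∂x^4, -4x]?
-16\frac{d^{3}}{dx^{3}}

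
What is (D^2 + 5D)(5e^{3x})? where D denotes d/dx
120 e^{3 x}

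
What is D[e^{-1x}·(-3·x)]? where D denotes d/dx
3 \left(x - 1\right) e^{- x}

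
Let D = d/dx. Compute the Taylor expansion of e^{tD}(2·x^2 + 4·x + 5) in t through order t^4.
2 t^{2} + 4 t \left(x + 1\right) + 2 x^{2} + 4 x + 5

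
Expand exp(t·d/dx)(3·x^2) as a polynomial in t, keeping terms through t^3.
3 t^{2} + 6 t x + 3 x^{2}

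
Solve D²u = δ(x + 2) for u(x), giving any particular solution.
\frac{|x + 2|}{2}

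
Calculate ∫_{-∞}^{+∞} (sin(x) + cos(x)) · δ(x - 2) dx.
\cos{\left(2 \right)} + \sin{\left(2 \right)}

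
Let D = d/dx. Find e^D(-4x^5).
- 4 x^{5} - 20 x^{4} - 40 x^{3} - 40 x^{2} - 20 x - 4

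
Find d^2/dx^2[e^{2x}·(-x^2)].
\left(- 4 x^{2} - 8 x - 2\right) e^{2 x}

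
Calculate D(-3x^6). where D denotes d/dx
- 18 x^{5}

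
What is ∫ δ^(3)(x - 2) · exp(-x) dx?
e^{-2}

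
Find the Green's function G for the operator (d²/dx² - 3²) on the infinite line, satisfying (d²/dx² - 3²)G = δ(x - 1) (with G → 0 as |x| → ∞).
-\frac{e^{-3|x - 1|}}{6}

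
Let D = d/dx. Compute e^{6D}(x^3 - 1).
x^{3} + 18 x^{2} + 108 x + 215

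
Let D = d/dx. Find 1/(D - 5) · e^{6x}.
e^{6 x}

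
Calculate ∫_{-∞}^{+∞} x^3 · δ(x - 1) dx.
1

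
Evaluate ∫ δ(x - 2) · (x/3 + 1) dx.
\frac{5}{3}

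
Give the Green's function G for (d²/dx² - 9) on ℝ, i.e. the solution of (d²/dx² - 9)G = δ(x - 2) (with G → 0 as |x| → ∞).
-\frac{e^{-3|x - 2|}}{6}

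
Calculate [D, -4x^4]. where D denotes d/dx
- 16 x^{3}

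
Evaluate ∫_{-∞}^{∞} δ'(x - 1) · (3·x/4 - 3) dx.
- \frac{3}{4}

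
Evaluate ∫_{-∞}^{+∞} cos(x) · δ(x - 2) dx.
\cos{\left(2 \right)}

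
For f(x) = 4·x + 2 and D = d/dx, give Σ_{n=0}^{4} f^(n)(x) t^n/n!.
4 t + 4 x + 2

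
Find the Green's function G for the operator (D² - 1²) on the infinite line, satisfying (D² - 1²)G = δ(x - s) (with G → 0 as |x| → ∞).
-\frac{e^{-|x-s|}}{2}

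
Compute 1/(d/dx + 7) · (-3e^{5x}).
- \frac{e^{5 x}}{4}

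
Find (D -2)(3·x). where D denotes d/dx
3 - 6 x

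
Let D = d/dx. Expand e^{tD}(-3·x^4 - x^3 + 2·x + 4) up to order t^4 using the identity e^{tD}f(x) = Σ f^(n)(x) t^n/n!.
- 3 t^{4} - t^{3} \left(12 x + 1\right) - 3 t^{2} x \left(6 x + 1\right) - t \left(12 x^{3} + 3 x^{2} - 2\right) - 3 x^{4} - x^{3} + 2 x + 4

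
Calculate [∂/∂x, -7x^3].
- 21 x^{2}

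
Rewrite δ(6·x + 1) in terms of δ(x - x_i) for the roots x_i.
\frac{\delta(x + 1/6)}{6}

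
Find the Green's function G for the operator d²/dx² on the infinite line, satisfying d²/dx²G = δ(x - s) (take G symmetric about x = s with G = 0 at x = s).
\frac{|x - s|}{2}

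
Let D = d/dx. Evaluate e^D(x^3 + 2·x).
x^{3} + 3 x^{2} + 5 x + 3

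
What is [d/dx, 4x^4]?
16 x^{3}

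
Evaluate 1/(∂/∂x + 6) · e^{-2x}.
\frac{e^{- 2 x}}{4}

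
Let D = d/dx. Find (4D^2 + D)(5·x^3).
15 x \left(x + 8\right)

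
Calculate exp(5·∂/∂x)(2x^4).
2 x^{4} + 40 x^{3} + 300 x^{2} + 1000 x + 1250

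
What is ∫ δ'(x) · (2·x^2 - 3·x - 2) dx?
3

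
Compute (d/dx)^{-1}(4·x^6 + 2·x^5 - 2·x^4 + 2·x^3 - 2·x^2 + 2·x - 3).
\frac{4 x^{7}}{7} + \frac{x^{6}}{3} - \frac{2 x^{5}}{5} + \frac{x^{4}}{2} - \frac{2 x^{3}}{3} + x^{2} - 3 x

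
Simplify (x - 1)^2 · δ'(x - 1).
0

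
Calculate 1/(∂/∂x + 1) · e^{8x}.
\frac{e^{8 x}}{9}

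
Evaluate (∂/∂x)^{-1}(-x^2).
- \frac{x^{3}}{3}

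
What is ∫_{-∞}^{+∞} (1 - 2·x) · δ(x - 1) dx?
-1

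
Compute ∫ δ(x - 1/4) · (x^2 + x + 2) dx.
\frac{37}{16}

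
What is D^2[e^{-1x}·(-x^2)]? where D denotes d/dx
\left(- x^{2} + 4 x - 2\right) e^{- x}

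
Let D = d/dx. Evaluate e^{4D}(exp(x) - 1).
e^{x + 4} - 1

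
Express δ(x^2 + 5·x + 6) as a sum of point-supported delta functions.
\frac{\delta(x + 2) + \delta(x + 3)}{1}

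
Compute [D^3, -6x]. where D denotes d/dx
-18D^{2}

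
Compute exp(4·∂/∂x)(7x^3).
7 x^{3} + 84 x^{2} + 336 x + 448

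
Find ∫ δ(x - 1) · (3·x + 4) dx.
7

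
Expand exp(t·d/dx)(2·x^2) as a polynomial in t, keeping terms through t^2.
2 t^{2} + 4 t x + 2 x^{2}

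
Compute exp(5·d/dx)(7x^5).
7 x^{5} + 175 x^{4} + 1750 x^{3} + 8750 x^{2} + 21875 x + 21875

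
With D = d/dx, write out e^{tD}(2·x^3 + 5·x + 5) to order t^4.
2 t^{3} + 6 t^{2} x + t \left(6 x^{2} + 5\right) + 2 x^{3} + 5 x + 5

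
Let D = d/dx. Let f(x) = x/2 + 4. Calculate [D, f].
\frac{1}{2}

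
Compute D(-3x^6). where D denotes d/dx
- 18 x^{5}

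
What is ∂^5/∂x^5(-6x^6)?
- 4320 x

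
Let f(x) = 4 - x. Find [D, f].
-1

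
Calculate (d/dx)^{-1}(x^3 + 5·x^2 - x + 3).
\frac{x^{4}}{4} + \frac{5 x^{3}}{3} - \frac{x^{2}}{2} + 3 x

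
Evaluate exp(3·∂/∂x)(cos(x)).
\cos{\left(x + 3 \right)}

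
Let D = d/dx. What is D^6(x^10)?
151200 x^{4}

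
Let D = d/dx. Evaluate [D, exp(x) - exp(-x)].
2 \cosh{\left(x \right)}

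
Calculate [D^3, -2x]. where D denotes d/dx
-6D^{2}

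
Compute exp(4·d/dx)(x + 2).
x + 6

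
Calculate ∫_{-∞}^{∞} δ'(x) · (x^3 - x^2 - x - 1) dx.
1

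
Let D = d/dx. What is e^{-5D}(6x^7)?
6 x^{7} - 210 x^{6} + 3150 x^{5} - 26250 x^{4} + 131250 x^{3} - 393750 x^{2} + 656250 x - 468750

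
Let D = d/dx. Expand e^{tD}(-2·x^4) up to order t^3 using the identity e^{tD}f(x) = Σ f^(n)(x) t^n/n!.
2 x \left(- 4 t^{3} - 6 t^{2} x - 4 t x^{2} - x^{3}\right)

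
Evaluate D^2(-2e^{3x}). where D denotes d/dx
- 18 e^{3 x}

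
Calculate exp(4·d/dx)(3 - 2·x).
- 2 x - 5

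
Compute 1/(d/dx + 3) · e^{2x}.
\frac{e^{2 x}}{5}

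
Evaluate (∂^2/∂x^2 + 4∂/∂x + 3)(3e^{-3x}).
0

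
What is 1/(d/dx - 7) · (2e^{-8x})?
- \frac{2 e^{- 8 x}}{15}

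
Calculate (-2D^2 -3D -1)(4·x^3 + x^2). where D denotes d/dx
- 4 x^{3} - 37 x^{2} - 54 x - 4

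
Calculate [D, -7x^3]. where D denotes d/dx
- 21 x^{2}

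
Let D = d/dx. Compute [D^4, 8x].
32D^{3}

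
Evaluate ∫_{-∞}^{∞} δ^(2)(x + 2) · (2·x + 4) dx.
0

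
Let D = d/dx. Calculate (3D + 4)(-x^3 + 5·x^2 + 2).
- 4 x^{3} + 11 x^{2} + 30 x + 8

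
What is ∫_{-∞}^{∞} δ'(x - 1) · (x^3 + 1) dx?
-3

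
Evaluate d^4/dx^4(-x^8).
- 1680 x^{4}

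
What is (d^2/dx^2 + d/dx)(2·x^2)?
4 x + 4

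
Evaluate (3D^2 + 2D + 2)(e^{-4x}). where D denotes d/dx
42 e^{- 4 x}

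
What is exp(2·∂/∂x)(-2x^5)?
- 2 x^{5} - 20 x^{4} - 80 x^{3} - 160 x^{2} - 160 x - 64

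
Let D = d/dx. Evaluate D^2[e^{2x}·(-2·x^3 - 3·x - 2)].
\left(- 8 x^{3} - 24 x^{2} - 24 x - 20\right) e^{2 x}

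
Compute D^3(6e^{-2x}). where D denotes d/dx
- 48 e^{- 2 x}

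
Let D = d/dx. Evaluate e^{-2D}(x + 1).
x - 1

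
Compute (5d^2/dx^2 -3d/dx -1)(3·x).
- 3 x - 9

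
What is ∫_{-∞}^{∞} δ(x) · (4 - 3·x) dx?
4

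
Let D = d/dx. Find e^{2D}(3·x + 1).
3 x + 7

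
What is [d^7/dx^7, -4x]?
-28\frac{d^{6}}{dx^{6}}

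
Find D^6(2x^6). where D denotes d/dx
1440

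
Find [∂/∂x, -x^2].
- 2 x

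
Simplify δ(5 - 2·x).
\frac{\delta(x - 5/2)}{2}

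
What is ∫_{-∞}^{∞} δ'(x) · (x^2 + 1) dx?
0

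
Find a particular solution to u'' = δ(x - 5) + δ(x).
\frac{|x - 5|}{2} + \frac{|x|}{2}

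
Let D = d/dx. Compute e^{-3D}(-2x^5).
- 2 x^{5} + 30 x^{4} - 180 x^{3} + 540 x^{2} - 810 x + 486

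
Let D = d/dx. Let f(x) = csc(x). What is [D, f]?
- \cot{\left(x \right)} \csc{\left(x \right)}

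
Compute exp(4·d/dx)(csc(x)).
\csc{\left(x + 4 \right)}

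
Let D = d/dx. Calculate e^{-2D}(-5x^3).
- 5 x^{3} + 30 x^{2} - 60 x + 40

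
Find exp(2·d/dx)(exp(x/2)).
e^{\frac{x}{2} + 1}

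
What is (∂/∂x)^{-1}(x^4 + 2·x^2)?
\frac{x^{5}}{5} + \frac{2 x^{3}}{3}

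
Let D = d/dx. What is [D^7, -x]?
-7D^{6}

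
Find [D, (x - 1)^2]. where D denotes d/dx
2 x - 2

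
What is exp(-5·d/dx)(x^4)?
x^{4} - 20 x^{3} + 150 x^{2} - 500 x + 625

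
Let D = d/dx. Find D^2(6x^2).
12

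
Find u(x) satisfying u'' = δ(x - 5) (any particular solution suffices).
\frac{|x - 5|}{2}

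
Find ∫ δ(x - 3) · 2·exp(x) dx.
2 e^{3}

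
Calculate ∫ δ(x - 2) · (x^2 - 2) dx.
2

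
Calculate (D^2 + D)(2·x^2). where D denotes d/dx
4 x + 4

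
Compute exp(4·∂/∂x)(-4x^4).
- 4 x^{4} - 64 x^{3} - 384 x^{2} - 1024 x - 1024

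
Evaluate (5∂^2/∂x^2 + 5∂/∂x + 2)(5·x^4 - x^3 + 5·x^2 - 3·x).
10 x^{4} + 98 x^{3} + 295 x^{2} + 14 x + 35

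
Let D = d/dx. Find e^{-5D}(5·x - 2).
5 x - 27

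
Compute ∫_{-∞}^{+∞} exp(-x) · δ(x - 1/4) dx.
e^{- \frac{1}{4}}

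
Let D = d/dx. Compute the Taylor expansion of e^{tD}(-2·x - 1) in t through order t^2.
- 2 t - 2 x - 1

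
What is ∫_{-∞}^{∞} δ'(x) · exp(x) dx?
-1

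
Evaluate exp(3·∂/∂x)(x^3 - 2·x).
x^{3} + 9 x^{2} + 25 x + 21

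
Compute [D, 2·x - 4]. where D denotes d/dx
2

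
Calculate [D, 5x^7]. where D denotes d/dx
35 x^{6}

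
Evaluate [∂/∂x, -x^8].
- 8 x^{7}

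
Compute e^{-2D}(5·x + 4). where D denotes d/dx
5 x - 6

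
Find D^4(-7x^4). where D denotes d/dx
-168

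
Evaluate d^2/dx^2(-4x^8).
- 224 x^{6}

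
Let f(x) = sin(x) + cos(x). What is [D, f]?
- \sin{\left(x \right)} + \cos{\left(x \right)}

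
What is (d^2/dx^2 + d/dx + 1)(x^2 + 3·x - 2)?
x^{2} + 5 x + 3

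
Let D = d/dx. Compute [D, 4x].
4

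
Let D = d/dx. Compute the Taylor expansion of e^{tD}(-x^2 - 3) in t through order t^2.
- t^{2} - 2 t x - x^{2} - 3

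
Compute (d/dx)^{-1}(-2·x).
- x^{2}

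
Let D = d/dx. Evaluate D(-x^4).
- 4 x^{3}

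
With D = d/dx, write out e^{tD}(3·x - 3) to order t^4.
3 t + 3 x - 3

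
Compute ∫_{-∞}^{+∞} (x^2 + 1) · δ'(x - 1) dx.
-2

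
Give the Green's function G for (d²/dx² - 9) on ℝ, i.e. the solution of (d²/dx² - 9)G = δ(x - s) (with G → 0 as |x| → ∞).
-\frac{e^{-3|x-s|}}{6}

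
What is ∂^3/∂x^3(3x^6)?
360 x^{3}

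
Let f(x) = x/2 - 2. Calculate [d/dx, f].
\frac{1}{2}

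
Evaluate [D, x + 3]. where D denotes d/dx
1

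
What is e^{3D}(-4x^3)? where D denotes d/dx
- 4 x^{3} - 36 x^{2} - 108 x - 108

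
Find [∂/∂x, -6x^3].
- 18 x^{2}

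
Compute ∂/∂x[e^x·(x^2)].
x \left(x + 2\right) e^{x}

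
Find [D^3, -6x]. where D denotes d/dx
-18D^{2}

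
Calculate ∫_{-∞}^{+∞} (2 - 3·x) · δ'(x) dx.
3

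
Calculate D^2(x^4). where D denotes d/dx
12 x^{2}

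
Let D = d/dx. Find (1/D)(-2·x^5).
- \frac{x^{6}}{3}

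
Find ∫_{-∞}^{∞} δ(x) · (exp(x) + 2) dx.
3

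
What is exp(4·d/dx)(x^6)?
x^{6} + 24 x^{5} + 240 x^{4} + 1280 x^{3} + 3840 x^{2} + 6144 x + 4096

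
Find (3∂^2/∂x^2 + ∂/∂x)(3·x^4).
12 x^{2} \left(x + 9\right)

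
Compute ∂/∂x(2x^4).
8 x^{3}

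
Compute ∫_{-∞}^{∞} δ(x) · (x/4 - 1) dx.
-1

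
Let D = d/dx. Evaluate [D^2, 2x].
4D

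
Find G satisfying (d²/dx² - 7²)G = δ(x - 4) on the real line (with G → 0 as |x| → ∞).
-\frac{e^{-7|x - 4|}}{14}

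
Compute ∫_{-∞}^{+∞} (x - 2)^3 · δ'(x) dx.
-12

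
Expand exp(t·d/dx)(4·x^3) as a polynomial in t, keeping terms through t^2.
4 x \left(3 t^{2} + 3 t x + x^{2}\right)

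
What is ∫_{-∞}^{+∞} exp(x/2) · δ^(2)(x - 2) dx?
\frac{e}{4}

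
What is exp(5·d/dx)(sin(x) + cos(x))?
\sqrt{2} \sin{\left(x + \frac{\pi}{4} + 5 \right)}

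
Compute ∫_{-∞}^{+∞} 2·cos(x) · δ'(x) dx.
0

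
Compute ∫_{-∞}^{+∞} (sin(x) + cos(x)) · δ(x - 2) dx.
\cos{\left(2 \right)} + \sin{\left(2 \right)}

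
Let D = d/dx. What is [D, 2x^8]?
16 x^{7}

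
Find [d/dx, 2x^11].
22 x^{10}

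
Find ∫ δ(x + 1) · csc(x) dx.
- \csc{\left(1 \right)}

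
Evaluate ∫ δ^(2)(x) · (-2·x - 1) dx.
0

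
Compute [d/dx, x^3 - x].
3 x^{2} - 1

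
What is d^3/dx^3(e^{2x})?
8 e^{2 x}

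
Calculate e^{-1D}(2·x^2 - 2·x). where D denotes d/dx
2 x^{2} - 6 x + 4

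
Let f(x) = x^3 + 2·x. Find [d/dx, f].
3 x^{2} + 2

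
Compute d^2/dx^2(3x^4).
36 x^{2}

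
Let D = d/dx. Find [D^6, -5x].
-30D^{5}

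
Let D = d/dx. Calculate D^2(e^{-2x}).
4 e^{- 2 x}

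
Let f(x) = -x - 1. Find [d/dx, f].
-1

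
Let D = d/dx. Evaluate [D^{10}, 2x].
20D^{9}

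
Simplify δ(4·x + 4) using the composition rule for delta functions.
\frac{\delta(x + 1)}{4}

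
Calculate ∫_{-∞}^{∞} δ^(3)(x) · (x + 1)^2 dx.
0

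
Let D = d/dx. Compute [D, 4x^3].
12 x^{2}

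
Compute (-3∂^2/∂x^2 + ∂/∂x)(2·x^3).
6 x \left(x - 6\right)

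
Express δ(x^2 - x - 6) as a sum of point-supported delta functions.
\frac{\delta(x + 2) + \delta(x - 3)}{5}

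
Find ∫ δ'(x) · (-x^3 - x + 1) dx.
1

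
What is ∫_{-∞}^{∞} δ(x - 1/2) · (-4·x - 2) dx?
-4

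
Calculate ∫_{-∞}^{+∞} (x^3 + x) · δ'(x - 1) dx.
-4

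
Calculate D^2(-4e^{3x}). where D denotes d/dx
- 36 e^{3 x}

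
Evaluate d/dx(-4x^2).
- 8 x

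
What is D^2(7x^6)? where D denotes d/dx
210 x^{4}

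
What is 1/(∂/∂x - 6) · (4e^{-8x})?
- \frac{2 e^{- 8 x}}{7}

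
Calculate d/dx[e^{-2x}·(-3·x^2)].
6 x \left(x - 1\right) e^{- 2 x}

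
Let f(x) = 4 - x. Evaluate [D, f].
-1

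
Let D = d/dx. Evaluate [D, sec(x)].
\tan{\left(x \right)} \sec{\left(x \right)}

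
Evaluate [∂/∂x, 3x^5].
15 x^{4}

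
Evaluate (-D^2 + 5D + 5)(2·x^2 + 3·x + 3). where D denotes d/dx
10 x^{2} + 35 x + 26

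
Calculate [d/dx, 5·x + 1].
5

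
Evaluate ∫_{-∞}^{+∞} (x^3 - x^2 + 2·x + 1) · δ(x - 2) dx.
9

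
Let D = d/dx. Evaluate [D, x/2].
\frac{1}{2}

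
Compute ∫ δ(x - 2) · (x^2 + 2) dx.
6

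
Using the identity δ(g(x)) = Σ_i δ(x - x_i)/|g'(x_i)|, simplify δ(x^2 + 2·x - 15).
\frac{\delta(x + 5) + \delta(x - 3)}{8}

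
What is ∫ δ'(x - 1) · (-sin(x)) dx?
\cos{\left(1 \right)}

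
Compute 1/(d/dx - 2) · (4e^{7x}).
\frac{4 e^{7 x}}{5}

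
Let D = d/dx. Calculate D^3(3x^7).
630 x^{4}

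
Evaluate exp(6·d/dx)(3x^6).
3 x^{6} + 108 x^{5} + 1620 x^{4} + 12960 x^{3} + 58320 x^{2} + 139968 x + 139968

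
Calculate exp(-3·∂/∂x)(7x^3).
7 x^{3} - 63 x^{2} + 189 x - 189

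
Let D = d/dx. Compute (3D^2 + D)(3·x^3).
9 x \left(x + 6\right)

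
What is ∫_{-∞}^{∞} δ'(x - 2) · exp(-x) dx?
e^{-2}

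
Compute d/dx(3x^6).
18 x^{5}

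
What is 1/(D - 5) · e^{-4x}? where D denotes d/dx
- \frac{e^{- 4 x}}{9}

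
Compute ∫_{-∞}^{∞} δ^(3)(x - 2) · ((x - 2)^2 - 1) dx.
0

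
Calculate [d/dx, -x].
-1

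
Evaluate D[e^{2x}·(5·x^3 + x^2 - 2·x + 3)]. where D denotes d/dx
\left(10 x^{3} + 17 x^{2} - 2 x + 4\right) e^{2 x}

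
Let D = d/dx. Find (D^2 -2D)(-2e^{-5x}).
- 70 e^{- 5 x}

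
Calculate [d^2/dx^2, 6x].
12\frac{d}{dx}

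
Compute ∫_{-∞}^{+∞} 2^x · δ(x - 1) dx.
2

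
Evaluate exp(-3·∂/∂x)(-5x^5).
- 5 x^{5} + 75 x^{4} - 450 x^{3} + 1350 x^{2} - 2025 x + 1215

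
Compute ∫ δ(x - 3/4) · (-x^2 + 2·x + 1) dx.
\frac{31}{16}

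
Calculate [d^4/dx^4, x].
4\frac{d^{3}}{dx^{3}}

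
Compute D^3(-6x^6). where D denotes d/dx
- 720 x^{3}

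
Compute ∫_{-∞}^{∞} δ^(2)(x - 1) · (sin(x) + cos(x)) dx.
- \sin{\left(1 \right)} - \cos{\left(1 \right)}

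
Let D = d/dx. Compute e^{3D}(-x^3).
- x^{3} - 9 x^{2} - 27 x - 27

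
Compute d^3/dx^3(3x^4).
72 x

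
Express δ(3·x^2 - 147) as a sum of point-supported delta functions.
\frac{\delta(x - 7) + \delta(x + 7)}{42}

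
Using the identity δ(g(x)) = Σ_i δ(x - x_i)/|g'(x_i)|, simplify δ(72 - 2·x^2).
\frac{\delta(x - 6) + \delta(x + 6)}{24}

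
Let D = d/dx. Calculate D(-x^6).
- 6 x^{5}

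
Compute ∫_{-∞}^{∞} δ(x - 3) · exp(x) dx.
e^{3}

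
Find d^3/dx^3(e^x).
e^{x}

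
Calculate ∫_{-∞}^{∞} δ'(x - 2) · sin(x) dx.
- \cos{\left(2 \right)}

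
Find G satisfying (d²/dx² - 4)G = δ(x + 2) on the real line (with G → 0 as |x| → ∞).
-\frac{e^{-2|x + 2|}}{4}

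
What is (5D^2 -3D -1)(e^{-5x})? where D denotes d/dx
139 e^{- 5 x}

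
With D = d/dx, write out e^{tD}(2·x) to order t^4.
2 t + 2 x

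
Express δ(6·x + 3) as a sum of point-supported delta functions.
\frac{\delta(x + 1/2)}{6}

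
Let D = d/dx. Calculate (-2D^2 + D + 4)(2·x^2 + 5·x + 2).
8 x^{2} + 24 x + 5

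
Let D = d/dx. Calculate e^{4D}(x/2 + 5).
\frac{x}{2} + 7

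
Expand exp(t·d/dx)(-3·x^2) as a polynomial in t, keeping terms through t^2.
- 3 t^{2} - 6 t x - 3 x^{2}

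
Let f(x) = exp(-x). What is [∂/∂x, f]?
- e^{- x}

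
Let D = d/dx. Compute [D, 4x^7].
28 x^{6}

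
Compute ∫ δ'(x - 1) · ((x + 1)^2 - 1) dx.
-4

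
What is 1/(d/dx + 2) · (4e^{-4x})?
- 2 e^{- 4 x}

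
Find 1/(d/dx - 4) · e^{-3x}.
- \frac{e^{- 3 x}}{7}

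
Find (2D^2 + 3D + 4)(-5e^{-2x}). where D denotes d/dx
- 30 e^{- 2 x}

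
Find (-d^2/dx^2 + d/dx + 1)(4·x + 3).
4 x + 7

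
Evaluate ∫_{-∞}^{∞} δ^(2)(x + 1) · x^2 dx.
2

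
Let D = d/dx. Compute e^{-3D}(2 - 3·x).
11 - 3 x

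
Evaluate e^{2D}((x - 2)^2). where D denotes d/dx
x^{2}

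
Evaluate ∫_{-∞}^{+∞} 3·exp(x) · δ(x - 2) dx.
3 e^{2}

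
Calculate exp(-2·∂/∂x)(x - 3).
x - 5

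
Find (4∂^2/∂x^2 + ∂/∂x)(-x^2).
- 2 x - 8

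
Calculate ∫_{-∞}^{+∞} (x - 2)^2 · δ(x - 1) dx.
1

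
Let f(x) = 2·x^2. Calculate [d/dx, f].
4 x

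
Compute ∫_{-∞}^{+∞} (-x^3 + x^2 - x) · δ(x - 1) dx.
-1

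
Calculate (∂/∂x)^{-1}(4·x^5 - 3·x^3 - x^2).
\frac{2 x^{6}}{3} - \frac{3 x^{4}}{4} - \frac{x^{3}}{3}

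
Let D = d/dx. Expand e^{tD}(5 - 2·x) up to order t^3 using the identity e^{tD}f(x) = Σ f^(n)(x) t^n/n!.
- 2 t - 2 x + 5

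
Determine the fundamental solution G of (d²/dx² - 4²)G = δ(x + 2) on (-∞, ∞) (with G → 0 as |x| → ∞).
-\frac{e^{-4|x + 2|}}{8}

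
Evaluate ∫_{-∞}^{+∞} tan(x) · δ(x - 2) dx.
\tan{\left(2 \right)}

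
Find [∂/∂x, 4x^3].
12 x^{2}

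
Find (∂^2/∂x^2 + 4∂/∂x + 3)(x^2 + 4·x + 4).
3 x^{2} + 20 x + 30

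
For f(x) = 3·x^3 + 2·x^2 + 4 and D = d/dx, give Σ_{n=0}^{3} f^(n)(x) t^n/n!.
3 t^{3} + t^{2} \left(9 x + 2\right) + t x \left(9 x + 4\right) + 3 x^{3} + 2 x^{2} + 4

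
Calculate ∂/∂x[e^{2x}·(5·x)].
\left(10 x + 5\right) e^{2 x}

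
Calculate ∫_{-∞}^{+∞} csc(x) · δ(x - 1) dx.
\csc{\left(1 \right)}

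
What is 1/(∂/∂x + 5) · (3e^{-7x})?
- \frac{3 e^{- 7 x}}{2}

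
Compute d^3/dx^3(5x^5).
300 x^{2}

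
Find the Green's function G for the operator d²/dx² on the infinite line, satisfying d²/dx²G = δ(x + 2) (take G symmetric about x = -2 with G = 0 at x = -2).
\frac{|x + 2|}{2}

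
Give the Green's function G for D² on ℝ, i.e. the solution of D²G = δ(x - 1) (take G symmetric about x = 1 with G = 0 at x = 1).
\frac{|x - 1|}{2}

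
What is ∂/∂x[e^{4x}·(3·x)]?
\left(12 x + 3\right) e^{4 x}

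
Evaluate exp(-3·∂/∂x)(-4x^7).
- 4 x^{7} + 84 x^{6} - 756 x^{5} + 3780 x^{4} - 11340 x^{3} + 20412 x^{2} - 20412 x + 8748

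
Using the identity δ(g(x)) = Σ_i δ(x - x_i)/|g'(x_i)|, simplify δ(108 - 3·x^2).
\frac{\delta(x - 6) + \delta(x + 6)}{36}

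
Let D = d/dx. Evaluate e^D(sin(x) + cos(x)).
\sqrt{2} \sin{\left(x + \frac{\pi}{4} + 1 \right)}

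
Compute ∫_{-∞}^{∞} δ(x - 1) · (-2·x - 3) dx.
-5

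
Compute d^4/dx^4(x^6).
360 x^{2}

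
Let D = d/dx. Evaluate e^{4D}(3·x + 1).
3 x + 13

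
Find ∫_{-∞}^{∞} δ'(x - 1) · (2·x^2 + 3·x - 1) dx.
-7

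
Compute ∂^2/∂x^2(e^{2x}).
4 e^{2 x}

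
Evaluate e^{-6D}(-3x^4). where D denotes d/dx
- 3 x^{4} + 72 x^{3} - 648 x^{2} + 2592 x - 3888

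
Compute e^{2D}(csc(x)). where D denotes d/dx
\csc{\left(x + 2 \right)}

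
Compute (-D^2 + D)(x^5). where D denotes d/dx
5 x^{3} \left(x - 4\right)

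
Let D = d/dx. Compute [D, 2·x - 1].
2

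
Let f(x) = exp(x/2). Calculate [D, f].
\frac{e^{\frac{x}{2}}}{2}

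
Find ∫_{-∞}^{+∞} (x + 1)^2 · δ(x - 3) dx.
16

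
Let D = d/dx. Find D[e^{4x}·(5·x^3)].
x^{2} \left(20 x + 15\right) e^{4 x}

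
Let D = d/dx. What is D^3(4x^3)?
24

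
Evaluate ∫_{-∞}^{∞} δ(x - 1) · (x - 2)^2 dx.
1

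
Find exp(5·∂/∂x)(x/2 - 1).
\frac{x}{2} + \frac{3}{2}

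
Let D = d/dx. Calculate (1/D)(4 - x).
- \frac{x^{2}}{2} + 4 x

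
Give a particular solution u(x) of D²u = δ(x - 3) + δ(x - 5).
\frac{|x - 3|}{2} + \frac{|x - 5|}{2}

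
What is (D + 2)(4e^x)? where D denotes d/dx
12 e^{x}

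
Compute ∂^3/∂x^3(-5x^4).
- 120 x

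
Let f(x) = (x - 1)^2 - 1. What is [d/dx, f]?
2 x - 2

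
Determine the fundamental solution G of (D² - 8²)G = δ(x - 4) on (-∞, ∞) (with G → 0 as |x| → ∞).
-\frac{e^{-8|x - 4|}}{16}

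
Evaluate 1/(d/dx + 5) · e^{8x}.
\frac{e^{8 x}}{13}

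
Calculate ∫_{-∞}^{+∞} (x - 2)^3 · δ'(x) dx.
-12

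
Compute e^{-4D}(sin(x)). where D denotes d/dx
\sin{\left(x - 4 \right)}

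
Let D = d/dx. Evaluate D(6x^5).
30 x^{4}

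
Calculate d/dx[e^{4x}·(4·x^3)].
x^{2} \left(16 x + 12\right) e^{4 x}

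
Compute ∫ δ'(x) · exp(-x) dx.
1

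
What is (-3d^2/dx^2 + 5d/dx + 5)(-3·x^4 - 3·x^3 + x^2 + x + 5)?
- 15 x^{4} - 75 x^{3} + 68 x^{2} + 69 x + 24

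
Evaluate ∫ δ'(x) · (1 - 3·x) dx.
3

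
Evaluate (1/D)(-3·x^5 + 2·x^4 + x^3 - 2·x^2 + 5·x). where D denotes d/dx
- \frac{x^{6}}{2} + \frac{2 x^{5}}{5} + \frac{x^{4}}{4} - \frac{2 x^{3}}{3} + \frac{5 x^{2}}{2}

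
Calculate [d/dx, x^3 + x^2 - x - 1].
3 x^{2} + 2 x - 1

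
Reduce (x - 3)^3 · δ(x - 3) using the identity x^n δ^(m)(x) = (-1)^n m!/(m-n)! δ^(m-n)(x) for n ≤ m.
0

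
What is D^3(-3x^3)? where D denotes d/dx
-18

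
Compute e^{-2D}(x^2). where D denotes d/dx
x^{2} - 4 x + 4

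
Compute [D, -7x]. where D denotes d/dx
-7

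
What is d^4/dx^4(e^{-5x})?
625 e^{- 5 x}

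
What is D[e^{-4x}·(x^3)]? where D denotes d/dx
x^{2} \left(3 - 4 x\right) e^{- 4 x}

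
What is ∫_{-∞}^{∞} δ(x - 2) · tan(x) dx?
\tan{\left(2 \right)}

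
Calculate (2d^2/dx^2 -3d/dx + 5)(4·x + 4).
20 x + 8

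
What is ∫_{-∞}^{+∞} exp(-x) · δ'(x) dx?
1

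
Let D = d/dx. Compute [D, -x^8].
- 8 x^{7}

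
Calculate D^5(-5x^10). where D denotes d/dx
- 151200 x^{5}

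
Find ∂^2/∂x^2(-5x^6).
- 150 x^{4}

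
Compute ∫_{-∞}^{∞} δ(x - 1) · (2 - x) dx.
1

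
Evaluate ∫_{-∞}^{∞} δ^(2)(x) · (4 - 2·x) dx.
0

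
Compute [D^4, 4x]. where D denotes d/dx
16D^{3}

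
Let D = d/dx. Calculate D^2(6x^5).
120 x^{3}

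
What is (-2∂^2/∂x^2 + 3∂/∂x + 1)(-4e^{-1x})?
16 e^{- x}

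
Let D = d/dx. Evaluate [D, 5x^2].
10 x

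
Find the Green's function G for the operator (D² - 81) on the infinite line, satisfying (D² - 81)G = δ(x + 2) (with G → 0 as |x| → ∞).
-\frac{e^{-9|x + 2|}}{18}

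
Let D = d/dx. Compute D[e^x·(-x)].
\left(- x - 1\right) e^{x}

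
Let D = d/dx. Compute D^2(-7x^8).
- 392 x^{6}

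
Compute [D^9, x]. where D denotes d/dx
9D^{8}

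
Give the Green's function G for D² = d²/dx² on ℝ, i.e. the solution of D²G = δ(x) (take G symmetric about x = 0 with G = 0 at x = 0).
\frac{|x|}{2}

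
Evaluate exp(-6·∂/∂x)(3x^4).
3 x^{4} - 72 x^{3} + 648 x^{2} - 2592 x + 3888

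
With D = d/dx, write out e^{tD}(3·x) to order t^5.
3 t + 3 x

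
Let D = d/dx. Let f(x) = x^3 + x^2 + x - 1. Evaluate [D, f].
3 x^{2} + 2 x + 1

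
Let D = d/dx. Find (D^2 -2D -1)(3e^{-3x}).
42 e^{- 3 x}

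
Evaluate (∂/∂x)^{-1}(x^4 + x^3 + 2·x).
\frac{x^{5}}{5} + \frac{x^{4}}{4} + x^{2}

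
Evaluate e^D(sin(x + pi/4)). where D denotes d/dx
\sin{\left(x + \frac{\pi}{4} + 1 \right)}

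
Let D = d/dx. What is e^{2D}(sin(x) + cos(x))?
\sqrt{2} \sin{\left(x + \frac{\pi}{4} + 2 \right)}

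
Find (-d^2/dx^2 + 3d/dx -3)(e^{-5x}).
- 43 e^{- 5 x}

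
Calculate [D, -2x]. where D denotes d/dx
-2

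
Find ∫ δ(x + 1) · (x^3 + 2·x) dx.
-3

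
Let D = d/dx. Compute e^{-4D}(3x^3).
3 x^{3} - 36 x^{2} + 144 x - 192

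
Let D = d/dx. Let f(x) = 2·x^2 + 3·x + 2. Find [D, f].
4 x + 3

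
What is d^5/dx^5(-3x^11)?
- 166320 x^{6}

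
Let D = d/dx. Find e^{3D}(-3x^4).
- 3 x^{4} - 36 x^{3} - 162 x^{2} - 324 x - 243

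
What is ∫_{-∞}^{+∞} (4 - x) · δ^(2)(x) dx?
0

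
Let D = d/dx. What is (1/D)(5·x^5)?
\frac{5 x^{6}}{6}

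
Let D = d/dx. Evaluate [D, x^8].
8 x^{7}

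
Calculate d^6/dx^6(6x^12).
3991680 x^{6}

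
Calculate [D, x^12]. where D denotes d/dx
12 x^{11}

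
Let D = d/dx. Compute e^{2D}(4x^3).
4 x^{3} + 24 x^{2} + 48 x + 32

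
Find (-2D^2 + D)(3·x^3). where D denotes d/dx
9 x \left(x - 4\right)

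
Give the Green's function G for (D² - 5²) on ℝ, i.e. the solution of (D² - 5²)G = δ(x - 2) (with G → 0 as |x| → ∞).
-\frac{e^{-5|x - 2|}}{10}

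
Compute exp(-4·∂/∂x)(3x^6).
3 x^{6} - 72 x^{5} + 720 x^{4} - 3840 x^{3} + 11520 x^{2} - 18432 x + 12288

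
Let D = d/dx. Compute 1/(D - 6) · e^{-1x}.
- \frac{e^{- x}}{7}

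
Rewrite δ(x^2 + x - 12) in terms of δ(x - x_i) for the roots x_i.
\frac{\delta(x + 4) + \delta(x - 3)}{7}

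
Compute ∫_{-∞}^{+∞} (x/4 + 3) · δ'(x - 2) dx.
- \frac{1}{4}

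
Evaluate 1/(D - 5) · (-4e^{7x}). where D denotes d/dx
- 2 e^{7 x}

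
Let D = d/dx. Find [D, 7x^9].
63 x^{8}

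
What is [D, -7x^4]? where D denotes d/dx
- 28 x^{3}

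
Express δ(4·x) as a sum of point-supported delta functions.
\frac{\delta(x)}{4}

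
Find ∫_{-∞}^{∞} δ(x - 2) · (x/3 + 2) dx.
\frac{8}{3}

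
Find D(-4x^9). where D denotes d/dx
- 36 x^{8}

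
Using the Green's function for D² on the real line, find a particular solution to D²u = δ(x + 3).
\frac{|x + 3|}{2}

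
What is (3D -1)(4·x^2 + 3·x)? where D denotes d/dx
- 4 x^{2} + 21 x + 9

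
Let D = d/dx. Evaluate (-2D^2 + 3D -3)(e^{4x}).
- 23 e^{4 x}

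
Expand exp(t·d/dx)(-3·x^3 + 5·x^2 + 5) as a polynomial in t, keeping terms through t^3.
- 3 t^{3} - t^{2} \left(9 x - 5\right) - t x \left(9 x - 10\right) - 3 x^{3} + 5 x^{2} + 5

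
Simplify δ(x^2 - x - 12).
\frac{\delta(x + 3) + \delta(x - 4)}{7}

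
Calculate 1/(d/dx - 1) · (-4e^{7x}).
- \frac{2 e^{7 x}}{3}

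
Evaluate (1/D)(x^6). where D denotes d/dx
\frac{x^{7}}{7}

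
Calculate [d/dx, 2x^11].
22 x^{10}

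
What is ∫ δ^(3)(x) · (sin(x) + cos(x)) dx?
1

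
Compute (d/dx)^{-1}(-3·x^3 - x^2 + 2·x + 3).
- \frac{3 x^{4}}{4} - \frac{x^{3}}{3} + x^{2} + 3 x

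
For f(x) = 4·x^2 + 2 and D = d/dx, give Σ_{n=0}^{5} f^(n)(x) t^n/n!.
4 t^{2} + 8 t x + 4 x^{2} + 2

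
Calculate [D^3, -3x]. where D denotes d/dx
-9D^{2}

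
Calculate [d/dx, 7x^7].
49 x^{6}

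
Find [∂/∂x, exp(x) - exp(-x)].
2 \cosh{\left(x \right)}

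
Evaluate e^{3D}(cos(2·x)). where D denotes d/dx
\cos{\left(2 x + 6 \right)}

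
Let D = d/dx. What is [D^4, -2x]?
-8D^{3}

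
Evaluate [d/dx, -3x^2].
- 6 x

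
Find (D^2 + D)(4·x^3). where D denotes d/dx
12 x \left(x + 2\right)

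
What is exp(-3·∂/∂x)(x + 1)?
x - 2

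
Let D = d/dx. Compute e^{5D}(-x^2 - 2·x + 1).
- x^{2} - 12 x - 34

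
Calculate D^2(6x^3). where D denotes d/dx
36 x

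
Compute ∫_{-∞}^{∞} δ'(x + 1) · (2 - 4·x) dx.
4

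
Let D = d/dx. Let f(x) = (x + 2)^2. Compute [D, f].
2 x + 4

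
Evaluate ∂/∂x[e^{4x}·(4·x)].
\left(16 x + 4\right) e^{4 x}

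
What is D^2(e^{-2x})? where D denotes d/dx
4 e^{- 2 x}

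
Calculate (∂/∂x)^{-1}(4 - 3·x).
- \frac{3 x^{2}}{2} + 4 x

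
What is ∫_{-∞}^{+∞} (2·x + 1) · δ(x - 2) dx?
5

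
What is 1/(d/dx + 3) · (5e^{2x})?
e^{2 x}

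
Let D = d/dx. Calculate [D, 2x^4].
8 x^{3}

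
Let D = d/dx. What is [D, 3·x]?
3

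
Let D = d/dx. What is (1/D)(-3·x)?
- \frac{3 x^{2}}{2}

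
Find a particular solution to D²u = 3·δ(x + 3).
\frac{3|x + 3|}{2}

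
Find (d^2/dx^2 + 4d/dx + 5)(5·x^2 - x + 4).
25 x^{2} + 35 x + 26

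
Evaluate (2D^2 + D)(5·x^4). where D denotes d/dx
20 x^{2} \left(x + 6\right)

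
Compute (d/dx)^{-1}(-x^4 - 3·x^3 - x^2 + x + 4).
- \frac{x^{5}}{5} - \frac{3 x^{4}}{4} - \frac{x^{3}}{3} + \frac{x^{2}}{2} + 4 x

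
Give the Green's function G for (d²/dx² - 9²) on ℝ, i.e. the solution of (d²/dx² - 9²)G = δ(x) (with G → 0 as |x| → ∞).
-\frac{e^{-9|x|}}{18}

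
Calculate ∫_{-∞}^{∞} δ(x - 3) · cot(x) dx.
\cot{\left(3 \right)}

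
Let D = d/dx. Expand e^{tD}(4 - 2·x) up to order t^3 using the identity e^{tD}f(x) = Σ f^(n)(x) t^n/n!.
- 2 t - 2 x + 4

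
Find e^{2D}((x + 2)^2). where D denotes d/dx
x^{2} + 8 x + 16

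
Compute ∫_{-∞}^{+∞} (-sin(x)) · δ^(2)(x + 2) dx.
- \sin{\left(2 \right)}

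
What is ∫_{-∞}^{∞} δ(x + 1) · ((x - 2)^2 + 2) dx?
11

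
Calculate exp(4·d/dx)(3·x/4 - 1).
\frac{3 x}{4} + 2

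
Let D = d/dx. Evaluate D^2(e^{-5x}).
25 e^{- 5 x}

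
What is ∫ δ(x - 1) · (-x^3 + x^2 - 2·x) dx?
-2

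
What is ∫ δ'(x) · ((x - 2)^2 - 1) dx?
4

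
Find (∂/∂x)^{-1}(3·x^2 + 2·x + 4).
x^{3} + x^{2} + 4 x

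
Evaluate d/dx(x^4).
4 x^{3}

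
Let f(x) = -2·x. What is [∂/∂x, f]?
-2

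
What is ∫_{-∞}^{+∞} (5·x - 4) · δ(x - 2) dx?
6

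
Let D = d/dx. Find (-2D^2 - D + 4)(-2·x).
2 - 8 x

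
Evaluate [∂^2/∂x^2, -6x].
-12\frac{d}{dx}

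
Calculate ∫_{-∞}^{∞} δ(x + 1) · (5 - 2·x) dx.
7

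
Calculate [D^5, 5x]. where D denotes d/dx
25D^{4}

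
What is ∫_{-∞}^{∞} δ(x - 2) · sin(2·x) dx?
\sin{\left(4 \right)}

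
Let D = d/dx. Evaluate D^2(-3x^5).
- 60 x^{3}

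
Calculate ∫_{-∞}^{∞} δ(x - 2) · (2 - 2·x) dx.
-2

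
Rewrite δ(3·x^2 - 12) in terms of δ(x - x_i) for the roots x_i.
\frac{\delta(x - 2) + \delta(x + 2)}{12}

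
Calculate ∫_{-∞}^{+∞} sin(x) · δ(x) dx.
0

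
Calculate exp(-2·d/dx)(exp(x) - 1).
e^{x - 2} - 1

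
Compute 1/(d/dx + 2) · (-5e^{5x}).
- \frac{5 e^{5 x}}{7}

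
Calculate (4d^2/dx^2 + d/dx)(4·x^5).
20 x^{3} \left(x + 16\right)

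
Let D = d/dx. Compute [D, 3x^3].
9 x^{2}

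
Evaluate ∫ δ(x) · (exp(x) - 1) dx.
0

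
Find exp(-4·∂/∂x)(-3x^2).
- 3 x^{2} + 24 x - 48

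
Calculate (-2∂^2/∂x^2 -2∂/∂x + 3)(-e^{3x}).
21 e^{3 x}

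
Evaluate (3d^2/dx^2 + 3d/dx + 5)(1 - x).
2 - 5 x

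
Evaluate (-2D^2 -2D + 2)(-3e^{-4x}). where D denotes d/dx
66 e^{- 4 x}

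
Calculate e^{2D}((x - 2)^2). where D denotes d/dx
x^{2}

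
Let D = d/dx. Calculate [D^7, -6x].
-42D^{6}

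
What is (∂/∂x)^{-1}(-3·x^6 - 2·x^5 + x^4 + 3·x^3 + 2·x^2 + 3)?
- \frac{3 x^{7}}{7} - \frac{x^{6}}{3} + \frac{x^{5}}{5} + \frac{3 x^{4}}{4} + \frac{2 x^{3}}{3} + 3 x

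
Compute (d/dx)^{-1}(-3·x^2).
- x^{3}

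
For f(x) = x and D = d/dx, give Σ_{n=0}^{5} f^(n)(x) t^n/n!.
t + x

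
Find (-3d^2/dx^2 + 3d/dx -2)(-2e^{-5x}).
184 e^{- 5 x}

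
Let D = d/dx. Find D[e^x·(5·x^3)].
5 x^{2} \left(x + 3\right) e^{x}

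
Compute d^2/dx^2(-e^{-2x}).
- 4 e^{- 2 x}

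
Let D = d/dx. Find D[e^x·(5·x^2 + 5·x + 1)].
\left(5 x^{2} + 15 x + 6\right) e^{x}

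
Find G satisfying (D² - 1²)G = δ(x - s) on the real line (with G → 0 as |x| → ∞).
-\frac{e^{-|x-s|}}{2}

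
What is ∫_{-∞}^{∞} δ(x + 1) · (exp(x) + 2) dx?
e^{-1} + 2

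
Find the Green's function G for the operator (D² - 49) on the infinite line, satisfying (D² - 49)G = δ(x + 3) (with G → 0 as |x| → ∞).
-\frac{e^{-7|x + 3|}}{14}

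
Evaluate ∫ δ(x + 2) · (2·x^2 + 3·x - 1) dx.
1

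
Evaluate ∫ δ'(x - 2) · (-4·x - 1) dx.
4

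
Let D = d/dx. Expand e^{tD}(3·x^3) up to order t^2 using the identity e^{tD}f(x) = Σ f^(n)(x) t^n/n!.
3 x \left(3 t^{2} + 3 t x + x^{2}\right)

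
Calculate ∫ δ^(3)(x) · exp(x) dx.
-1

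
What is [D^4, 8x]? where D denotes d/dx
32D^{3}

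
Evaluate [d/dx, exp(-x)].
- e^{- x}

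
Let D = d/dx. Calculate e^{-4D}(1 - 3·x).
13 - 3 x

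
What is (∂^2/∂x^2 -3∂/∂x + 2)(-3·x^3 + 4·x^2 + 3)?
- 6 x^{3} + 35 x^{2} - 42 x + 14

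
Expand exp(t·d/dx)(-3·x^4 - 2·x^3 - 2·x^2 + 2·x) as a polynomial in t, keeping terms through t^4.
- 3 t^{4} - t^{3} \left(12 x + 2\right) - t^{2} \left(18 x^{2} + 6 x + 2\right) - 2 t \left(6 x^{3} + 3 x^{2} + 2 x - 1\right) - 3 x^{4} - 2 x^{3} - 2 x^{2} + 2 x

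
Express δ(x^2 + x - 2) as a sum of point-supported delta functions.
\frac{\delta(x + 2) + \delta(x - 1)}{3}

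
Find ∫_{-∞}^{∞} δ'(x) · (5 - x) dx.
1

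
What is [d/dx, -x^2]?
- 2 x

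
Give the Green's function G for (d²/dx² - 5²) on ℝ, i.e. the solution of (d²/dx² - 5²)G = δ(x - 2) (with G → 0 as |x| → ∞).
-\frac{e^{-5|x - 2|}}{10}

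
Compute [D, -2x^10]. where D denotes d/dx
- 20 x^{9}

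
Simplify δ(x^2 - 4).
\frac{\delta(x - 2) + \delta(x + 2)}{4}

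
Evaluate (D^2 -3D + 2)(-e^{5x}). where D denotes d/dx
- 12 e^{5 x}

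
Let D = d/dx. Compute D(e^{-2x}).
- 2 e^{- 2 x}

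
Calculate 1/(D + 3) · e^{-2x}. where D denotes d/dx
e^{- 2 x}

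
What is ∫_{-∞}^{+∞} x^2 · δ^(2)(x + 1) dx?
2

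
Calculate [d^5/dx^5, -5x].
-25\frac{d^{4}}{dx^{4}}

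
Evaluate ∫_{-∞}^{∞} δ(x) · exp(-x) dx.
1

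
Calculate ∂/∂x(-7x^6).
- 42 x^{5}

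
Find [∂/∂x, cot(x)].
- \frac{1}{\sin^{2}{\left(x \right)}}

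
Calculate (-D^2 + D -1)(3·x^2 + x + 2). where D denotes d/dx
- 3 x^{2} + 5 x - 7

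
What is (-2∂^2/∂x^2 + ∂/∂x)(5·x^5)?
25 x^{3} \left(x - 8\right)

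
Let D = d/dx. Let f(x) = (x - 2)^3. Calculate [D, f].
3 \left(x - 2\right)^{2}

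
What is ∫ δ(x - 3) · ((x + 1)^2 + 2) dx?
18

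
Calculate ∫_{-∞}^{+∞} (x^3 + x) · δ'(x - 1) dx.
-4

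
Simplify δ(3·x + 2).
\frac{\delta(x + 2/3)}{3}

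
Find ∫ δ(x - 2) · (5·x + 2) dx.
12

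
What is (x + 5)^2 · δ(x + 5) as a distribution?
0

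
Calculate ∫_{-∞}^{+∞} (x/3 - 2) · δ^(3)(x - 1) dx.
0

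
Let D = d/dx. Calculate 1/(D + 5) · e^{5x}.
\frac{e^{5 x}}{10}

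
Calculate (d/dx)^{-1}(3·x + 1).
\frac{3 x^{2}}{2} + x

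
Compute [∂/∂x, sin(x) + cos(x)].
- \sin{\left(x \right)} + \cos{\left(x \right)}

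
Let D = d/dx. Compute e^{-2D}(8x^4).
8 x^{4} - 64 x^{3} + 192 x^{2} - 256 x + 128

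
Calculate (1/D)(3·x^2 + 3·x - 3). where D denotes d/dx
x^{3} + \frac{3 x^{2}}{2} - 3 x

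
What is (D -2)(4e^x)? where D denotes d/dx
- 4 e^{x}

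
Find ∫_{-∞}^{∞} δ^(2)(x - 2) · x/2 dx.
0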